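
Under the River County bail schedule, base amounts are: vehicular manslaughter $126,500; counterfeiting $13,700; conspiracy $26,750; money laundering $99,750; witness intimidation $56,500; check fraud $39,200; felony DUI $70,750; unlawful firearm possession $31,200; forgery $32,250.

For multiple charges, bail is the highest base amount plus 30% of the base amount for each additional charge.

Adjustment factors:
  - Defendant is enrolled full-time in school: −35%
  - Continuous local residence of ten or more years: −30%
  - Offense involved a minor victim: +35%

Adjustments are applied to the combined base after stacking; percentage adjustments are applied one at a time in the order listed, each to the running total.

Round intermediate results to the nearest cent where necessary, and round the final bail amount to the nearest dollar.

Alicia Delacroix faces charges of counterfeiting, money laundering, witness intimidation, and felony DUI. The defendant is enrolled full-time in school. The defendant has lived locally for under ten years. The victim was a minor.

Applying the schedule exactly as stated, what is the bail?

Base amounts from the schedule: counterfeiting $13,700; money laundering $99,750; witness intimidation $56,500; felony DUI $70,750.
Stacking rule: highest base plus 30% of each additional charge. Highest is money laundering at $99,750. Additional: $13,700 × 30% = $4,110; $56,500 × 30% = $16,950; $70,750 × 30% = $21,225. Combined base = $99,750 + $42,285 = $142,035.
Defendant is enrolled full-time in school (−35%): $142,035 × 0.65 = $92,322.75.
Offense involved a minor victim (+35%): $92,322.75 × 1.35 = $124,635.71.
Rounded to the nearest dollar: $124,636.

$124,636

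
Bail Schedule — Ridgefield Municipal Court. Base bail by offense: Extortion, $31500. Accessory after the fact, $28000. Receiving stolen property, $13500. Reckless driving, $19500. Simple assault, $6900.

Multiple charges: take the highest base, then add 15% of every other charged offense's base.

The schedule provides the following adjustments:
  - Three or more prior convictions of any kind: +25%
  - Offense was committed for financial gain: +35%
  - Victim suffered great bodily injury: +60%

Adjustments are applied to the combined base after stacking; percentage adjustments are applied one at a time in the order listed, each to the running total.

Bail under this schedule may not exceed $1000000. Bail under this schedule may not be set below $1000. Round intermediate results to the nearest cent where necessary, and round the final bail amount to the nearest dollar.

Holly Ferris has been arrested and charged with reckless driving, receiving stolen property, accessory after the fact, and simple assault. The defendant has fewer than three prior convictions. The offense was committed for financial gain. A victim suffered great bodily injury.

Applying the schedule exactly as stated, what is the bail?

Base amounts from the schedule: reckless driving $19500; receiving stolen property $13500; accessory after the fact $28000; simple assault $6900.
Stacking rule: highest base plus 15% of each additional charge. Highest is accessory after the fact at $28000. Additional: $19500 × 15% = $2925; $13500 × 15% = $2025; $6900 × 15% = $1035. Combined base = $28000 + $5985 = $33985.
Offense was committed for financial gain (+35%): $33985 × 1.35 = $45879.75.
Victim suffered great bodily injury (+60%): $45879.75 × 1.6 = $73407.60.
$73407.60 is within the $1000000 maximum.
$73407.60 is at or above the $1000 minimum.
Rounded to the nearest dollar: $73408.

$73408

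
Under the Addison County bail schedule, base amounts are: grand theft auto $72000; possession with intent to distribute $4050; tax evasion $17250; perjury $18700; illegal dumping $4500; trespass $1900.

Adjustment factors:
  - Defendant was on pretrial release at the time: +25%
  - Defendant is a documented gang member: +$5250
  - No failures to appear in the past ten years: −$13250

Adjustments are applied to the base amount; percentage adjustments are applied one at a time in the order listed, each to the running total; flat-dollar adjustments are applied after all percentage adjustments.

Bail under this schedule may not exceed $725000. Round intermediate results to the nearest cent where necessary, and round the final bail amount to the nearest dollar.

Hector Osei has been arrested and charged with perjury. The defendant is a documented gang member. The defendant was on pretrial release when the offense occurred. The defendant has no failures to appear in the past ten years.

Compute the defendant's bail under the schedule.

$15375

Base amounts from the schedule: perjury $18700.
Single charge. Combined base = $18700.
Defendant was on pretrial release at the time (+25%): $18700 × 1.25 = $23375.
Defendant is a documented gang member (+$5250 flat): $23375 + $5250 = $28625.
No failures to appear in the past ten years (−$13250 flat): $28625 − $13250 = $15375.
$15375 is within the $725000 maximum.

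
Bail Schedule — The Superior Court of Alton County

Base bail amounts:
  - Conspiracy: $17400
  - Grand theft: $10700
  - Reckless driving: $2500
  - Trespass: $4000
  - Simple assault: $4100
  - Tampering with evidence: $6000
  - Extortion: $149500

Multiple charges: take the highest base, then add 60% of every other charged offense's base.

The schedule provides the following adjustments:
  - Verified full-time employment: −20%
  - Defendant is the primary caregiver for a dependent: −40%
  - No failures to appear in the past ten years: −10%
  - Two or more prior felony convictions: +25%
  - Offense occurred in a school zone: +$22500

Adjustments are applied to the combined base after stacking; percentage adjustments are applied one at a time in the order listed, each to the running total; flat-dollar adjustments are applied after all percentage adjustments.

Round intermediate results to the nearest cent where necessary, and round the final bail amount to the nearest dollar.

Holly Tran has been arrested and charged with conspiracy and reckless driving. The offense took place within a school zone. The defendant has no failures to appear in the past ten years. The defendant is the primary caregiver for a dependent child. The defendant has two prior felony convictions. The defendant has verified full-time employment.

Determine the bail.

$32706

Base amounts from the schedule: conspiracy $17400; reckless driving $2500.
Stacking rule: highest base plus 60% of each additional charge. Highest is conspiracy at $17400. Additional: $2500 × 60% = $1500. Combined base = $17400 + $1500 = $18900.
Verified full-time employment (−20%): $18900 × 0.8 = $15120.
Defendant is the primary caregiver for a dependent (−40%): $15120 × 0.6 = $9072.
No failures to appear in the past ten years (−10%): $9072 × 0.9 = $8164.80.
Two or more prior felony convictions (+25%): $8164.80 × 1.25 = $10206.
Offense occurred in a school zone (+$22500 flat): $10206 + $22500 = $32706.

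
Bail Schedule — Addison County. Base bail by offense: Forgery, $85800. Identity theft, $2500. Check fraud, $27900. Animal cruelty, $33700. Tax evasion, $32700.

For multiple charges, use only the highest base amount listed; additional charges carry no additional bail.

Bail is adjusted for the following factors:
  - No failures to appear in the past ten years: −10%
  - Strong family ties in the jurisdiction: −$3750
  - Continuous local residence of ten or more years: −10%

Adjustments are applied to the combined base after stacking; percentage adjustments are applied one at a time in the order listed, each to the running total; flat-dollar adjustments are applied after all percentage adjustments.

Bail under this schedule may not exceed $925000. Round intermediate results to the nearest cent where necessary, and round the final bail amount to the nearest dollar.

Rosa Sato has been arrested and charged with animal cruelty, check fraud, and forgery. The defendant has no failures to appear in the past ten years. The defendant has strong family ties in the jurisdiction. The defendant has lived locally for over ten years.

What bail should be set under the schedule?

Base amounts from the schedule: animal cruelty $33700; check fraud $27900; forgery $85800.
Stacking rule: use the highest base only. Highest is forgery at $85800. Combined base = $85800.
No failures to appear in the past ten years (−10%): $85800 × 0.9 = $77220.
Continuous local residence of ten or more years (−10%): $77220 × 0.9 = $69498.
Strong family ties in the jurisdiction (−$3750 flat): $69498 − $3750 = $65748.
$65748 is within the $925000 maximum.

$65748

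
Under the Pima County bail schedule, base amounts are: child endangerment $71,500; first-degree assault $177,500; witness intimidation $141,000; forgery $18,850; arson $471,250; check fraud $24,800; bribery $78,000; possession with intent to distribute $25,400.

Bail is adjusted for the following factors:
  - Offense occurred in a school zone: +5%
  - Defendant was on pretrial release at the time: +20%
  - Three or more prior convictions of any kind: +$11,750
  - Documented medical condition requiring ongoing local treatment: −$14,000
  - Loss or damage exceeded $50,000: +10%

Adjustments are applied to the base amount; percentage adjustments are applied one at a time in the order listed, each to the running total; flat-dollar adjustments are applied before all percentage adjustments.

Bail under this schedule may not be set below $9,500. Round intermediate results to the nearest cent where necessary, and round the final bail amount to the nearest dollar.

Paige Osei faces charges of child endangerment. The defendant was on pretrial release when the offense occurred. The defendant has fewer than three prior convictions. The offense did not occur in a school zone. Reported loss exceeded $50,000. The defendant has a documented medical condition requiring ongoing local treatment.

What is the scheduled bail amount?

$75,900

Base amounts from the schedule: child endangerment $71,500.
Single charge. Combined base = $71,500.
Documented medical condition requiring ongoing local treatment (−$14,000 flat): $71,500 − $14,000 = $57,500.
Defendant was on pretrial release at the time (+20%): $57,500 × 1.2 = $69,000.
Loss or damage exceeded $50,000 (+10%): $69,000 × 1.1 = $75,900.
$75,900 is at or above the $9,500 minimum.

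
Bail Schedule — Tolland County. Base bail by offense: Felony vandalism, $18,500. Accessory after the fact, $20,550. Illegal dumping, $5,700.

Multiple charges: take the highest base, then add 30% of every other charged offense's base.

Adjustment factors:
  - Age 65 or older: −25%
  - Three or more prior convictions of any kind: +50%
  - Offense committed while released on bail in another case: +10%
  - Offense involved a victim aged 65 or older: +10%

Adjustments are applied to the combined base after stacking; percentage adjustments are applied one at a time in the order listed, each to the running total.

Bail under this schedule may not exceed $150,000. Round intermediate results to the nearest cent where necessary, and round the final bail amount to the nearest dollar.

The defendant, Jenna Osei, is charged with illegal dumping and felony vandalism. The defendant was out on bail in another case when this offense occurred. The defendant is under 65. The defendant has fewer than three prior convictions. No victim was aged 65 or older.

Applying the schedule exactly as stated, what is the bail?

Base amounts from the schedule: illegal dumping $5,700; felony vandalism $18,500.
Stacking rule: highest base plus 30% of each additional charge. Highest is felony vandalism at $18,500. Additional: $5,700 × 30% = $1,710. Combined base = $18,500 + $1,710 = $20,210.
Offense committed while released on bail in another case (+10%): $20,210 × 1.1 = $22,231.
$22,231 is within the $150,000 maximum.

$22,231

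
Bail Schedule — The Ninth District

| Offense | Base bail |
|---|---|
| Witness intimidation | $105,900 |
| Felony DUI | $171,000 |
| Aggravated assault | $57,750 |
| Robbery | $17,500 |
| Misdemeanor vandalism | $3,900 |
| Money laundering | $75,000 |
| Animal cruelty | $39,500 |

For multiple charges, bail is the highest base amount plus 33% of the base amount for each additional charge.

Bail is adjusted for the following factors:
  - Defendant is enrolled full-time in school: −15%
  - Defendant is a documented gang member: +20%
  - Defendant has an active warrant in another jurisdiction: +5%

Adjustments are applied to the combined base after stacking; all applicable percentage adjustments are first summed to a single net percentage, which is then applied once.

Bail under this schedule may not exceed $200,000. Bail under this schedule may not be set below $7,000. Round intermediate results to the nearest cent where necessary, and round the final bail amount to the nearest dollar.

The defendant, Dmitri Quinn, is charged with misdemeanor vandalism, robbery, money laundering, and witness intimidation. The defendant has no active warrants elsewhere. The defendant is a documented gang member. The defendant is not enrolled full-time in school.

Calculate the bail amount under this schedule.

Base amounts from the schedule: misdemeanor vandalism $3,900; robbery $17,500; money laundering $75,000; witness intimidation $105,900.
Stacking rule: highest base plus 33% of each additional charge. Highest is witness intimidation at $105,900. Additional: $3,900 × 33% = $1,287; $17,500 × 33% = $5,775; $75,000 × 33% = $24,750. Combined base = $105,900 + $31,812 = $137,712.
Defendant is a documented gang member (+20%): $137,712 × 1.2 = $165,254.40.
$165,254.40 is within the $200,000 maximum.
$165,254.40 is at or above the $7,000 minimum.
Rounded to the nearest dollar: $165,254.

$165,254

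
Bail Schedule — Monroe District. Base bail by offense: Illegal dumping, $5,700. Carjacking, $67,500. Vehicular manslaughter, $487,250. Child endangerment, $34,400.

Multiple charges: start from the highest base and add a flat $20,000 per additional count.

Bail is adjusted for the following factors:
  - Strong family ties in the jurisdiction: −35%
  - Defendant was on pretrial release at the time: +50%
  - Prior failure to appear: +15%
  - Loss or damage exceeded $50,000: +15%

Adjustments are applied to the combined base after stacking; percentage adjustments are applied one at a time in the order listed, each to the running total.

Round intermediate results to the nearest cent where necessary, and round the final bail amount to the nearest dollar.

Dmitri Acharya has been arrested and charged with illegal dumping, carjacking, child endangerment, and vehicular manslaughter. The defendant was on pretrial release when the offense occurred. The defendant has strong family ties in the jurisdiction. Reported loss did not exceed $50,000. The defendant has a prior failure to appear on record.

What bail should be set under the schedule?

Base amounts from the schedule: illegal dumping $5,700; carjacking $67,500; child endangerment $34,400; vehicular manslaughter $487,250.
Stacking rule: highest base plus $20,000 per additional charge. Highest is vehicular manslaughter at $487,250; 3 additional charges → +$60,000. Combined base = $547,250.
Strong family ties in the jurisdiction (−35%): $547,250 × 0.65 = $355,712.50.
Defendant was on pretrial release at the time (+50%): $355,712.50 × 1.5 = $533,568.75.
Prior failure to appear (+15%): $533,568.75 × 1.15 = $613,604.06.
Rounded to the nearest dollar: $613,604.

$613,604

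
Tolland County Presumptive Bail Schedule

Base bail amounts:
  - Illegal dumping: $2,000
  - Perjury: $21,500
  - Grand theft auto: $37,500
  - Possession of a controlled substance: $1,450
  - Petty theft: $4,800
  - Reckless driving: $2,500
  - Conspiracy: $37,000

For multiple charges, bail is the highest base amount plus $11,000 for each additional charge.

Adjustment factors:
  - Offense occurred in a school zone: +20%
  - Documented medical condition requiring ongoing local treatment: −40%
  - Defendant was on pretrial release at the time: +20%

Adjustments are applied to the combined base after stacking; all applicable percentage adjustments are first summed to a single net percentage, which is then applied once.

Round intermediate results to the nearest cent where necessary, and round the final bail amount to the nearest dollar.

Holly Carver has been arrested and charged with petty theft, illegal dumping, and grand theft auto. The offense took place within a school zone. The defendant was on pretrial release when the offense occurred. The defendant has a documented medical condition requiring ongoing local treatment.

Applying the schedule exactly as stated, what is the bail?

Base amounts from the schedule: petty theft $4,800; illegal dumping $2,000; grand theft auto $37,500.
Stacking rule: highest base plus $11,000 per additional charge. Highest is grand theft auto at $37,500; 2 additional charges → +$22,000. Combined base = $59,500.
Net percentage adjustment: +20% −40% +20% = +0%. $59,500 × 1 = $59,500.

$59,500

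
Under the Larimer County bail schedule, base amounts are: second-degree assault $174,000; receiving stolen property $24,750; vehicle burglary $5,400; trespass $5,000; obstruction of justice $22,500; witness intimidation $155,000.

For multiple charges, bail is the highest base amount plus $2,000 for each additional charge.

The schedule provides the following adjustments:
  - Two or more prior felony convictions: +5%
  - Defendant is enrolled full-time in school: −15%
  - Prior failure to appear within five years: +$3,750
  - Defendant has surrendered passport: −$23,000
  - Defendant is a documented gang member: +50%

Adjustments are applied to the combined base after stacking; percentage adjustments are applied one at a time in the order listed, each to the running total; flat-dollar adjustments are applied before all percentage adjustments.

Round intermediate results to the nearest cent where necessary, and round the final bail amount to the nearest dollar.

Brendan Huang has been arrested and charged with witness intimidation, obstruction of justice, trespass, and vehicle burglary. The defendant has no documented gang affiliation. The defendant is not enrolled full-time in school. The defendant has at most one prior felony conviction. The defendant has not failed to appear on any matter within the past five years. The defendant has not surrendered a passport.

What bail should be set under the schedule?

Base amounts from the schedule: witness intimidation $155,000; obstruction of justice $22,500; trespass $5,000; vehicle burglary $5,400.
Stacking rule: highest base plus $2,000 per additional charge. Highest is witness intimidation at $155,000; 3 additional charges → +$6,000. Combined base = $161,000.
No adjustment factors apply to this defendant.

$161,000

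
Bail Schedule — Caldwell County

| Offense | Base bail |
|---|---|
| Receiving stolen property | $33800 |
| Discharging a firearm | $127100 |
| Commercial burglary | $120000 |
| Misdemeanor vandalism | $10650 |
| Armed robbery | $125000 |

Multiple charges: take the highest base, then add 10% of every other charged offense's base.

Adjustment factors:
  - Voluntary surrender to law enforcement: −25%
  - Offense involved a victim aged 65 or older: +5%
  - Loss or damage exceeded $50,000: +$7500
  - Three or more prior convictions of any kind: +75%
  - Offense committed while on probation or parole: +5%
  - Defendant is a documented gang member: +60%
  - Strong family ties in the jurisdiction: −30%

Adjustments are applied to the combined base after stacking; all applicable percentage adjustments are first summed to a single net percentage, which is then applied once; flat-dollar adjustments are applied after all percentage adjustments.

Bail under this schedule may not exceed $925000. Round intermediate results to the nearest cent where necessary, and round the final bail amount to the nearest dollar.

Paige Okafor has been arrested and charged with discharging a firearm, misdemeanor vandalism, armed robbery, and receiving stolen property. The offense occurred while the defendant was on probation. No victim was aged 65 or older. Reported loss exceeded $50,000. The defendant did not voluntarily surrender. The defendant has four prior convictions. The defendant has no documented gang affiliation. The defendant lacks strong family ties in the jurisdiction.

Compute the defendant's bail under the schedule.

$266781

Base amounts from the schedule: discharging a firearm $127100; misdemeanor vandalism $10650; armed robbery $125000; receiving stolen property $33800.
Stacking rule: highest base plus 10% of each additional charge. Highest is discharging a firearm at $127100. Additional: $10650 × 10% = $1065; $125000 × 10% = $12500; $33800 × 10% = $3380. Combined base = $127100 + $16945 = $144045.
Net percentage adjustment: +75% +5% = +80%. $144045 × 1.8 = $259281.
Loss or damage exceeded $50,000 (+$7500 flat): $259281 + $7500 = $266781.
$266781 is within the $925000 maximum.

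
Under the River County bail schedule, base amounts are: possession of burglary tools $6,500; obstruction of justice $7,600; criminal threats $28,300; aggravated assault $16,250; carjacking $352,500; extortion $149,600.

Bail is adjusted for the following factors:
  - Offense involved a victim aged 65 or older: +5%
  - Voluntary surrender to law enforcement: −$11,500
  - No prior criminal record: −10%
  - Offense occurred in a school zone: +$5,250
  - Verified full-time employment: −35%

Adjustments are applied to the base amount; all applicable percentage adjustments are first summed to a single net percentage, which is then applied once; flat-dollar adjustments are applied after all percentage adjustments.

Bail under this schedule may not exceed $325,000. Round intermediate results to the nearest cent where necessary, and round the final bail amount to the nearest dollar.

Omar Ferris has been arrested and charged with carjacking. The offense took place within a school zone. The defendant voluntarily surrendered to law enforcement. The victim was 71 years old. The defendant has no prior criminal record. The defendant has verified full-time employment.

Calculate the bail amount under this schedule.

$205,250

Base amounts from the schedule: carjacking $352,500.
Single charge. Combined base = $352,500.
Net percentage adjustment: +5% −10% −35% = −40%. $352,500 × 0.6 = $211,500.
Voluntary surrender to law enforcement (−$11,500 flat): $211,500 − $11,500 = $200,000.
Offense occurred in a school zone (+$5,250 flat): $200,000 + $5,250 = $205,250.
$205,250 is within the $325,000 maximum.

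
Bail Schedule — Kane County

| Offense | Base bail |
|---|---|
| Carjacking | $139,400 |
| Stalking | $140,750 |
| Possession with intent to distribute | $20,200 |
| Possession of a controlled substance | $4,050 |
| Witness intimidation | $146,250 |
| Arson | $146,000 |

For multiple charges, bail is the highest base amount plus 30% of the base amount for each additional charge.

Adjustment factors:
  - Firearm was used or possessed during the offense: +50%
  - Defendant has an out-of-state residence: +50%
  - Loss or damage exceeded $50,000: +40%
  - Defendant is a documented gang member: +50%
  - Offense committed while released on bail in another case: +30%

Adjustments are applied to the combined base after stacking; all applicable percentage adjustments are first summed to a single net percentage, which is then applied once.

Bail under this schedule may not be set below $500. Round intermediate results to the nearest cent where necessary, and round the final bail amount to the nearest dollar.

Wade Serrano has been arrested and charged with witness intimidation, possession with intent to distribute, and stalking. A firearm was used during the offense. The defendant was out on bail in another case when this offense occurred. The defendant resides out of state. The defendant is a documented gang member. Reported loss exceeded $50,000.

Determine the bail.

$622,512

Base amounts from the schedule: witness intimidation $146,250; possession with intent to distribute $20,200; stalking $140,750.
Stacking rule: highest base plus 30% of each additional charge. Highest is witness intimidation at $146,250. Additional: $20,200 × 30% = $6,060; $140,750 × 30% = $42,225. Combined base = $146,250 + $48,285 = $194,535.
Net percentage adjustment: +50% +50% +40% +50% +30% = +220%. $194,535 × 3.2 = $622,512.
$622,512 is at or above the $500 minimum.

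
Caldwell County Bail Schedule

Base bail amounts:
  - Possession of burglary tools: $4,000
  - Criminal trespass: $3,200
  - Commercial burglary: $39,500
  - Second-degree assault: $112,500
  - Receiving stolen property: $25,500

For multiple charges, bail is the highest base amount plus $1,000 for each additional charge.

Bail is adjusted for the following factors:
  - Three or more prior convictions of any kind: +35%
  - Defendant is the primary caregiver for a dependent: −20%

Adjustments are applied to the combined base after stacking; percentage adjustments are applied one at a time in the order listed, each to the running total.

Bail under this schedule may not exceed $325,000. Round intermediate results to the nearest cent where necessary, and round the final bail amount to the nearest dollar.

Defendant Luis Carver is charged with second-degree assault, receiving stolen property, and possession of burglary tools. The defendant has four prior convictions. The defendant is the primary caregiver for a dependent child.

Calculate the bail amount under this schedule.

$123,660

Base amounts from the schedule: second-degree assault $112,500; receiving stolen property $25,500; possession of burglary tools $4,000.
Stacking rule: highest base plus $1,000 per additional charge. Highest is second-degree assault at $112,500; 2 additional charges → +$2,000. Combined base = $114,500.
Three or more prior convictions of any kind (+35%): $114,500 × 1.35 = $154,575.
Defendant is the primary caregiver for a dependent (−20%): $154,575 × 0.8 = $123,660.
$123,660 is within the $325,000 maximum.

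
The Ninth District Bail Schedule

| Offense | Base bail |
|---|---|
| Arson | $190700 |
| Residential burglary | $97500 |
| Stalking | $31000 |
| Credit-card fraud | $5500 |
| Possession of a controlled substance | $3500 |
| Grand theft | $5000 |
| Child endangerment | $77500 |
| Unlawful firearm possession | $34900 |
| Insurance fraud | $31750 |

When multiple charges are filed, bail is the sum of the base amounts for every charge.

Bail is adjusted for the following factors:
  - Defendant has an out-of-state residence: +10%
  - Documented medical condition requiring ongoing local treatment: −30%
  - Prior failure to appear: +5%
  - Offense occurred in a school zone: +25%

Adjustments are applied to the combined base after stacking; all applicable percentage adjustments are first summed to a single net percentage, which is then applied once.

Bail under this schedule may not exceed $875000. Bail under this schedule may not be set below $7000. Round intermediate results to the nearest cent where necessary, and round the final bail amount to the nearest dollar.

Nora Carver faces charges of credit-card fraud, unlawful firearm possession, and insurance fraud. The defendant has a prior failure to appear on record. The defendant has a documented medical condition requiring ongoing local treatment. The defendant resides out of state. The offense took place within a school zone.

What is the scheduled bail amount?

$79365

Base amounts from the schedule: credit-card fraud $5500; unlawful firearm possession $34900; insurance fraud $31750.
Stacking rule: sum of all bases. $5500 + $34900 + $31750 = $72150.
Net percentage adjustment: +10% −30% +5% +25% = +10%. $72150 × 1.1 = $79365.
$79365 is within the $875000 maximum.
$79365 is at or above the $7000 minimum.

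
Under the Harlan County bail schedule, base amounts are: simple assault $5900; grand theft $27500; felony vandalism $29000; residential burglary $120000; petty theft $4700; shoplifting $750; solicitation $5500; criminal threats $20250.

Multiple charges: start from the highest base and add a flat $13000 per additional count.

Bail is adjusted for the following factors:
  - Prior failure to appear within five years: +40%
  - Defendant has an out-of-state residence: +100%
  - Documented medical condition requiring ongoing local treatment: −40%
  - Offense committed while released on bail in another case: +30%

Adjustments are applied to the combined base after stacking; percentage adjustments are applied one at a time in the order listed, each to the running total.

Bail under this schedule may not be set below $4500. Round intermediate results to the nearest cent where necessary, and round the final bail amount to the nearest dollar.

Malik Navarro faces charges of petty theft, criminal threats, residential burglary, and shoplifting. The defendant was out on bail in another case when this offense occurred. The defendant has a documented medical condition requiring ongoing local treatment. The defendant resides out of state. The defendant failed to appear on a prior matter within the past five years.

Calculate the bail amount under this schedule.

$347256

Base amounts from the schedule: petty theft $4700; criminal threats $20250; residential burglary $120000; shoplifting $750.
Stacking rule: highest base plus $13000 per additional charge. Highest is residential burglary at $120000; 3 additional charges → +$39000. Combined base = $159000.
Prior failure to appear within five years (+40%): $159000 × 1.4 = $222600.
Defendant has an out-of-state residence (+100%): $222600 × 2 = $445200.
Documented medical condition requiring ongoing local treatment (−40%): $445200 × 0.6 = $267120.
Offense committed while released on bail in another case (+30%): $267120 × 1.3 = $347256.
$347256 is at or above the $4500 minimum.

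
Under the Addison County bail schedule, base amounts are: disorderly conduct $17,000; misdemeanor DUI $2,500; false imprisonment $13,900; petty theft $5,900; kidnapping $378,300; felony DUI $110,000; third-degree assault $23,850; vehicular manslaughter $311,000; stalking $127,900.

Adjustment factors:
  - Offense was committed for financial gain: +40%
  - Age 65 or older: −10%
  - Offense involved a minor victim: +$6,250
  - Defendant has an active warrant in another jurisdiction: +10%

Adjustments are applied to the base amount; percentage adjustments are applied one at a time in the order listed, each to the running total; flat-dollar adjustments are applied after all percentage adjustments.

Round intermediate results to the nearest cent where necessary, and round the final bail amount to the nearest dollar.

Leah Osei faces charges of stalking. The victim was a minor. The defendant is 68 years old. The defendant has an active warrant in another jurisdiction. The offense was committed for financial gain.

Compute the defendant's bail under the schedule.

Base amounts from the schedule: stalking $127,900.
Single charge. Combined base = $127,900.
Offense was committed for financial gain (+40%): $127,900 × 1.4 = $179,060.
Age 65 or older (−10%): $179,060 × 0.9 = $161,154.
Defendant has an active warrant in another jurisdiction (+10%): $161,154 × 1.1 = $177,269.40.
Offense involved a minor victim (+$6,250 flat): $177,269.40 + $6,250 = $183,519.40.
Rounded to the nearest dollar: $183,519.

$183,519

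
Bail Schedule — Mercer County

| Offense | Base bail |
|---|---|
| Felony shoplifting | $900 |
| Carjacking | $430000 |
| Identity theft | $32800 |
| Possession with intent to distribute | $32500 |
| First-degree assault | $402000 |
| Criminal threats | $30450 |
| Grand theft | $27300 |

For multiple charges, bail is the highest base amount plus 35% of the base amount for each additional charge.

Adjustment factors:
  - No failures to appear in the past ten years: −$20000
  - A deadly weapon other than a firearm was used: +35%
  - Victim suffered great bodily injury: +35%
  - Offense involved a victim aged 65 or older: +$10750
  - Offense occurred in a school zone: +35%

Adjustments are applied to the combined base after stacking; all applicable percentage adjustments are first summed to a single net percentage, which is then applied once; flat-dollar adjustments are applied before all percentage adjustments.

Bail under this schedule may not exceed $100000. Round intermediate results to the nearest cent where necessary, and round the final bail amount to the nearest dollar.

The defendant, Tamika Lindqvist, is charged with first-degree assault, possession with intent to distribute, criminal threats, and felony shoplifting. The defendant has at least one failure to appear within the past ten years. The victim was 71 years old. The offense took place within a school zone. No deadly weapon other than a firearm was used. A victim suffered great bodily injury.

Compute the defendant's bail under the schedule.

$100000

Base amounts from the schedule: first-degree assault $402000; possession with intent to distribute $32500; criminal threats $30450; felony shoplifting $900.
Stacking rule: highest base plus 35% of each additional charge. Highest is first-degree assault at $402000. Additional: $32500 × 35% = $11375; $30450 × 35% = $10657.50; $900 × 35% = $315. Combined base = $402000 + $22347.50 = $424347.50.
Offense involved a victim aged 65 or older (+$10750 flat): $424347.50 + $10750 = $435097.50.
Net percentage adjustment: +35% +35% = +70%. $435097.50 × 1.7 = $739665.75.
Result $739665.75 exceeds the maximum of $100000; bail is capped at $100000.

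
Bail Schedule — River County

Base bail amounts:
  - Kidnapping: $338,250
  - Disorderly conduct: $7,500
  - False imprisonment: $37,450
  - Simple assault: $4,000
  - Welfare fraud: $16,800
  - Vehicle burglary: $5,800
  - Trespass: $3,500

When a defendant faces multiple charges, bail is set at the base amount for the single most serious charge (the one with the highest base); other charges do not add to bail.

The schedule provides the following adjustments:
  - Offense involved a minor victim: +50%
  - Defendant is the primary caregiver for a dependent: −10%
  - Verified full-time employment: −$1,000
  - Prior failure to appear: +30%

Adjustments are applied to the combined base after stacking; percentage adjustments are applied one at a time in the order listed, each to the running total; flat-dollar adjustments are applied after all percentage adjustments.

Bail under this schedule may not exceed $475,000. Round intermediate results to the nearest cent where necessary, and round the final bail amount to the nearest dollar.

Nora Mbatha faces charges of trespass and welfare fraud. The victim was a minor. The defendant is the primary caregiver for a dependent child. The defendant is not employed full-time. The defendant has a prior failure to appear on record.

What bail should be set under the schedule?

Base amounts from the schedule: trespass $3,500; welfare fraud $16,800.
Stacking rule: use the highest base only. Highest is welfare fraud at $16,800. Combined base = $16,800.
Offense involved a minor victim (+50%): $16,800 × 1.5 = $25,200.
Defendant is the primary caregiver for a dependent (−10%): $25,200 × 0.9 = $22,680.
Prior failure to appear (+30%): $22,680 × 1.3 = $29,484.
$29,484 is within the $475,000 maximum.

$29,484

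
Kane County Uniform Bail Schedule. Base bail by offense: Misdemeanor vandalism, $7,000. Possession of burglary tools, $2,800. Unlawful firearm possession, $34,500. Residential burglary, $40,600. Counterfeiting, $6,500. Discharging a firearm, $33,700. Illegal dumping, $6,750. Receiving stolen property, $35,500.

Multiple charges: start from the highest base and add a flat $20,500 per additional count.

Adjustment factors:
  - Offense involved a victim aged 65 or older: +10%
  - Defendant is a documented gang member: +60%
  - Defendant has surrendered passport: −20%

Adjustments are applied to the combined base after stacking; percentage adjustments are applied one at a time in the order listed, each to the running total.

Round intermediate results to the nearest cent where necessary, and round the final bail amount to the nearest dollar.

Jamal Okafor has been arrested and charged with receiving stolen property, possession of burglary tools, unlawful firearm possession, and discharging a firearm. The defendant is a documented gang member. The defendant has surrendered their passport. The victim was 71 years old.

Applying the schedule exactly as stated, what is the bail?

$136,576

Base amounts from the schedule: receiving stolen property $35,500; possession of burglary tools $2,800; unlawful firearm possession $34,500; discharging a firearm $33,700.
Stacking rule: highest base plus $20,500 per additional charge. Highest is receiving stolen property at $35,500; 3 additional charges → +$61,500. Combined base = $97,000.
Offense involved a victim aged 65 or older (+10%): $97,000 × 1.1 = $106,700.
Defendant is a documented gang member (+60%): $106,700 × 1.6 = $170,720.
Defendant has surrendered passport (−20%): $170,720 × 0.8 = $136,576.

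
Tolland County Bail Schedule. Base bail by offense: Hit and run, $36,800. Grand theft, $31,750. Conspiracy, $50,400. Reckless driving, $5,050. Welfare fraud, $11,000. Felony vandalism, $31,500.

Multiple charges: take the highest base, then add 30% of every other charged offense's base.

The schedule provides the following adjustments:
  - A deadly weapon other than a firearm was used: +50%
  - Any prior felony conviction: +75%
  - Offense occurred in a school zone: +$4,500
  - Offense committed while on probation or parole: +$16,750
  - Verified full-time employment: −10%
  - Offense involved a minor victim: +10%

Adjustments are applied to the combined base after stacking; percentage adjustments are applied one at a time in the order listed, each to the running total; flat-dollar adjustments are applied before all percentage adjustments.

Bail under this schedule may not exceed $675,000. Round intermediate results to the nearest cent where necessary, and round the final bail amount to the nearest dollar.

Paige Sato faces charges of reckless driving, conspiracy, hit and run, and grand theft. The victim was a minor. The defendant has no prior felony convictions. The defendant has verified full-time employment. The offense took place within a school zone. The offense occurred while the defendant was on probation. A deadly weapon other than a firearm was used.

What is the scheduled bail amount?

$139,189

Base amounts from the schedule: reckless driving $5,050; conspiracy $50,400; hit and run $36,800; grand theft $31,750.
Stacking rule: highest base plus 30% of each additional charge. Highest is conspiracy at $50,400. Additional: $5,050 × 30% = $1,515; $36,800 × 30% = $11,040; $31,750 × 30% = $9,525. Combined base = $50,400 + $22,080 = $72,480.
Offense occurred in a school zone (+$4,500 flat): $72,480 + $4,500 = $76,980.
Offense committed while on probation or parole (+$16,750 flat): $76,980 + $16,750 = $93,730.
A deadly weapon other than a firearm was used (+50%): $93,730 × 1.5 = $140,595.
Verified full-time employment (−10%): $140,595 × 0.9 = $126,535.50.
Offense involved a minor victim (+10%): $126,535.50 × 1.1 = $139,189.05.
$139,189.05 is within the $675,000 maximum.
Rounded to the nearest dollar: $139,189.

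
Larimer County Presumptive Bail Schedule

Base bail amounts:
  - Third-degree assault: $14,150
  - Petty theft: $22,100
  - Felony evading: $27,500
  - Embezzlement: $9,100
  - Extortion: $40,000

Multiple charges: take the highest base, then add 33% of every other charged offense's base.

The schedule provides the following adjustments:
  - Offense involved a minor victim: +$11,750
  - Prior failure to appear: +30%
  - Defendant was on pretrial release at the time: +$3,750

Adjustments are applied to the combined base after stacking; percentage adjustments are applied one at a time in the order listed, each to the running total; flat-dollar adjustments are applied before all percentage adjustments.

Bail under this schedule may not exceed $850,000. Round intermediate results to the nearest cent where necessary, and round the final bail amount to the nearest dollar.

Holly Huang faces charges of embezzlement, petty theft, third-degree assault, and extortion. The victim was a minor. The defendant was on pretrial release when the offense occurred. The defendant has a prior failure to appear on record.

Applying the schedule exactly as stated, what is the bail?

$91,605

Base amounts from the schedule: embezzlement $9,100; petty theft $22,100; third-degree assault $14,150; extortion $40,000.
Stacking rule: highest base plus 33% of each additional charge. Highest is extortion at $40,000. Additional: $9,100 × 33% = $3,003; $22,100 × 33% = $7,293; $14,150 × 33% = $4,669.50. Combined base = $40,000 + $14,965.50 = $54,965.50.
Offense involved a minor victim (+$11,750 flat): $54,965.50 + $11,750 = $66,715.50.
Defendant was on pretrial release at the time (+$3,750 flat): $66,715.50 + $3,750 = $70,465.50.
Prior failure to appear (+30%): $70,465.50 × 1.3 = $91,605.15.
$91,605.15 is within the $850,000 maximum.
Rounded to the nearest dollar: $91,605.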